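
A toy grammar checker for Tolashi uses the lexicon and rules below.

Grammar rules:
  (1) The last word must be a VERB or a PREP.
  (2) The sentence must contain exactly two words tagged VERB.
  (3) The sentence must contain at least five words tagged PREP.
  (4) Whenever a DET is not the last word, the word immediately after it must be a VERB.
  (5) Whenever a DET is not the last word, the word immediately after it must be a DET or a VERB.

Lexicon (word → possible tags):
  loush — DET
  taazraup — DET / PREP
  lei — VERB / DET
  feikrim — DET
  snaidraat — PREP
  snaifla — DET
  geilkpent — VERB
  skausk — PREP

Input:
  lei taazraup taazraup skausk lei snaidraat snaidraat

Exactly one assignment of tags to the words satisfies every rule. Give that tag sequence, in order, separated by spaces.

VERB PREP PREP PREP VERB PREP PREP

Candidates per position — 1:lei {VERB,DET}; 2:taazraup {DET,PREP}; 3:taazraup {DET,PREP}; 4:skausk {PREP}; 5:lei {VERB,DET}; 6:snaidraat {PREP}; 7:snaidraat {PREP}.
Position 1: DET is ruled out by rule 2; that leaves VERB.
Position 2: DET is ruled out by rule 3; that leaves PREP.
Position 3: DET is ruled out by rule 3; that leaves PREP.
Position 5: DET is ruled out by rule 2; that leaves VERB.
So the tagging must be: VERB PREP PREP PREP VERB PREP PREP.
Check: rule 1 satisfied; rule 2 satisfied; rule 3 satisfied; rule 4 satisfied; rule 5 satisfied.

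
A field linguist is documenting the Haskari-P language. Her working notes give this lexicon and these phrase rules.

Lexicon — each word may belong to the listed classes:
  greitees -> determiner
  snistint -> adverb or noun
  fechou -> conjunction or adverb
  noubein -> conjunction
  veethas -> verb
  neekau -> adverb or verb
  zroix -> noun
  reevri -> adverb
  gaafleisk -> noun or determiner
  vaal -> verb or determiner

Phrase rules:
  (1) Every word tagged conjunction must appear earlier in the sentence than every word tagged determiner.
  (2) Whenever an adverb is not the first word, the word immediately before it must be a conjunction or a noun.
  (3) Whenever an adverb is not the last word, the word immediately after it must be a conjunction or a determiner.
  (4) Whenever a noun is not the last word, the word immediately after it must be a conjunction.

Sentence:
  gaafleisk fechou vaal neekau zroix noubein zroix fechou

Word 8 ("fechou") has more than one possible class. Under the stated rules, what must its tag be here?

conjunction

Candidates per position — 1:gaafleisk {noun,determiner}; 2:fechou {conjunction,adverb}; 3:vaal {verb,determiner}; 4:neekau {adverb,verb}; 5:zroix {noun}; 6:noubein {conjunction}; 7:zroix {noun}; 8:fechou {conjunction,adverb}.
Position 1: determiner is ruled out by rule 1; that leaves noun.
Position 2: adverb is ruled out by rule 4; that leaves conjunction.
Position 3: determiner is ruled out by rule 1; that leaves verb.
Position 4: adverb is ruled out by rule 2; that leaves verb.
Position 8: adverb is ruled out by rule 4; that leaves conjunction.
That leaves exactly one tagging: noun conjunction verb verb noun conjunction noun conjunction.
Check: rule 1 ok; rule 2 ok; rule 3 ok; rule 4 ok.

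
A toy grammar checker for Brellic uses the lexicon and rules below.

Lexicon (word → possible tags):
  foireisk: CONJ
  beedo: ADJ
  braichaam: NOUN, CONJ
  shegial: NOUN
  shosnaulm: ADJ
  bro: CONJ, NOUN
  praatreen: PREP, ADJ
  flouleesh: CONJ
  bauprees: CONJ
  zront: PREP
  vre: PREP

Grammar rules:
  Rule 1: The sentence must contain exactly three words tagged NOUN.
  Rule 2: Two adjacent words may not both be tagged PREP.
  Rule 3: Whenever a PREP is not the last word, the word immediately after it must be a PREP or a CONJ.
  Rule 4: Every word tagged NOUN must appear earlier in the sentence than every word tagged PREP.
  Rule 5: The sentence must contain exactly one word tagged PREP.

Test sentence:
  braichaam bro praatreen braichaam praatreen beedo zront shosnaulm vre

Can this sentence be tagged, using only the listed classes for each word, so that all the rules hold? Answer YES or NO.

NO

Candidates per position — 1:braichaam {NOUN,CONJ}; 2:bro {CONJ,NOUN}; 3:praatreen {PREP,ADJ}; 4:braichaam {NOUN,CONJ}; 5:praatreen {PREP,ADJ}; 6:beedo {ADJ}; 7:zront {PREP}; 8:shosnaulm {ADJ}; 9:vre {PREP}.
Rule 3 cannot be satisfied by any choice of tags from the lexicon.
So there is no consistent tagging.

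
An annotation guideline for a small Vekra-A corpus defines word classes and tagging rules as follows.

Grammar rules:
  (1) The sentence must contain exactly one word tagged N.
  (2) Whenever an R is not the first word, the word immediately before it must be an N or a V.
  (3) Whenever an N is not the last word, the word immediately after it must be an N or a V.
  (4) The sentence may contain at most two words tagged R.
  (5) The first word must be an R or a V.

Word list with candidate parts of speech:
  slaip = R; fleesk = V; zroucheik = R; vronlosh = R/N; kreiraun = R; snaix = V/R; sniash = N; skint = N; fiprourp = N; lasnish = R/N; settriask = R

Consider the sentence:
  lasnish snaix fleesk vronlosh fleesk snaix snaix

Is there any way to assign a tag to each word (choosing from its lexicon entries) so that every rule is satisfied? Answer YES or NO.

YES

Candidates per position — 1:lasnish {R,N}; 2:snaix {V,R}; 3:fleesk {V}; 4:vronlosh {R,N}; 5:fleesk {V}; 6:snaix {V,R}; 7:snaix {V,R}.
One satisfying assignment: R V V N V V V.
Check: rule 1 holds; rule 2 holds; rule 3 holds; rule 4 holds; rule 5 holds.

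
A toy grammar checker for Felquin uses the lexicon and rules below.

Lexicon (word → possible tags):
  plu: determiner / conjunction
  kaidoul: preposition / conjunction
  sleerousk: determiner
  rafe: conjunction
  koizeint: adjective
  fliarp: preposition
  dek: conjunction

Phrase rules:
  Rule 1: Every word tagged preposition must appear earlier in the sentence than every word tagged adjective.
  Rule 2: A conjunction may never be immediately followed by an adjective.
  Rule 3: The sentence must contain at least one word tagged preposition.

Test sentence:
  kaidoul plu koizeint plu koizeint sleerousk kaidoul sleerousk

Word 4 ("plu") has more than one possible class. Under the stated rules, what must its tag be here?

determiner

Candidates per position — 1:kaidoul {preposition,conjunction}; 2:plu {determiner,conjunction}; 3:koizeint {adjective}; 4:plu {determiner,conjunction}; 5:koizeint {adjective}; 6:sleerousk {determiner}; 7:kaidoul {preposition,conjunction}; 8:sleerousk {determiner}.
At position 2, choosing conjunction makes rule 2 impossible to satisfy; hence determiner.
At position 4, choosing conjunction makes rule 2 impossible to satisfy; hence determiner.
At position 7, choosing preposition makes rule 1 impossible to satisfy; hence conjunction.
At position 1, choosing conjunction makes rule 3 impossible to satisfy; hence preposition.
The only consistent sequence is: preposition determiner adjective determiner adjective determiner conjunction determiner.
Checking: rule 1 holds; rule 2 holds; rule 3 holds.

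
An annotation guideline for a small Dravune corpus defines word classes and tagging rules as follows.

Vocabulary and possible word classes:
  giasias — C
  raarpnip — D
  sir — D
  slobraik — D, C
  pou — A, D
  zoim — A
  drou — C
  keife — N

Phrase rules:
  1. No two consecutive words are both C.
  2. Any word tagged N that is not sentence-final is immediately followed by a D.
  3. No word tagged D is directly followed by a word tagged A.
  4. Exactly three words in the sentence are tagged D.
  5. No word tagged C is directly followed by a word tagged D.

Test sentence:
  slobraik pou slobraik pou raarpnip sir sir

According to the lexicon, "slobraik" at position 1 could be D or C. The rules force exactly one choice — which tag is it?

Candidates per position — 1:slobraik {D,C}; 2:pou {A,D}; 3:slobraik {D,C}; 4:pou {A,D}; 5:raarpnip {D}; 6:sir {D}; 7:sir {D}.
Position 1: D is ruled out by rule 4; that leaves C.
Position 2: D is ruled out by rule 4; that leaves A.
Position 3: D is ruled out by rule 4; that leaves C.
Position 4: D is ruled out by rule 4; that leaves A.
So the tagging must be: C A C A D D D.
Rule-by-rule: rule 1 holds; rule 2 holds; rule 3 holds; rule 4 holds; rule 5 holds.

C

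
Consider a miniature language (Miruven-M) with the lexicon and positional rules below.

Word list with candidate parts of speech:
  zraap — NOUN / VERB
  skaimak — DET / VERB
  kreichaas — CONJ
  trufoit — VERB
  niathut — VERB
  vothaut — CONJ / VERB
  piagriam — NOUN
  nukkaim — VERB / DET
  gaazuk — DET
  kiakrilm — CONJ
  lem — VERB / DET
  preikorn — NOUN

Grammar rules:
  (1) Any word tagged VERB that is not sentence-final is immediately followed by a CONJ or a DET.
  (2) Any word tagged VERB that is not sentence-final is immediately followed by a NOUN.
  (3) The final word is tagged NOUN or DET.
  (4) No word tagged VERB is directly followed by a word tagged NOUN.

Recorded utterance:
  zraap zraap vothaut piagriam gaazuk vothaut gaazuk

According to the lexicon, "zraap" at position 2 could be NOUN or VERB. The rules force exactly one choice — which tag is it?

Candidates per position — 1:zraap {NOUN,VERB}; 2:zraap {NOUN,VERB}; 3:vothaut {CONJ,VERB}; 4:piagriam {NOUN}; 5:gaazuk {DET}; 6:vothaut {CONJ,VERB}; 7:gaazuk {DET}.
If word 1 were VERB, no tagging could satisfy rule 1; so word 1 is NOUN.
If word 2 were VERB, no tagging could satisfy rule 2; so word 2 is NOUN.
If word 3 were VERB, no tagging could satisfy rule 1; so word 3 is CONJ.
If word 6 were VERB, no tagging could satisfy rule 2; so word 6 is CONJ.
That leaves exactly one tagging: NOUN NOUN CONJ NOUN DET CONJ DET.
Rule-by-rule: rule 1 satisfied; rule 2 satisfied; rule 3 satisfied; rule 4 satisfied.

NOUN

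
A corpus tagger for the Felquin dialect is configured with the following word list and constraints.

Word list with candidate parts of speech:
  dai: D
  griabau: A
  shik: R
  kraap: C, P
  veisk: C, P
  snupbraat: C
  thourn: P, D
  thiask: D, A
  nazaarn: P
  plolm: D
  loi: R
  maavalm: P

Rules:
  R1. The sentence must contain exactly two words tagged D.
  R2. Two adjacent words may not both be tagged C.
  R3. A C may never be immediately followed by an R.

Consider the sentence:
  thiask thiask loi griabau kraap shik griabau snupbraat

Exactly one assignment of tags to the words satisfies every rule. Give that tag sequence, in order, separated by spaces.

D D R A P R A C

Candidates per position — 1:thiask {D,A}; 2:thiask {D,A}; 3:loi {R}; 4:griabau {A}; 5:kraap {C,P}; 6:shik {R}; 7:griabau {A}; 8:snupbraat {C}.
Word 1 cannot be A — rule 1 would then fail for every completion. It is D.
Word 2 cannot be A — rule 1 would then fail for every completion. It is D.
Word 5 cannot be C — rule 3 would then fail for every completion. It is P.
The unique satisfying tagging is: D D R A P R A C.
Verifying each rule — rule 1 ✓; rule 2 ✓; rule 3 ✓.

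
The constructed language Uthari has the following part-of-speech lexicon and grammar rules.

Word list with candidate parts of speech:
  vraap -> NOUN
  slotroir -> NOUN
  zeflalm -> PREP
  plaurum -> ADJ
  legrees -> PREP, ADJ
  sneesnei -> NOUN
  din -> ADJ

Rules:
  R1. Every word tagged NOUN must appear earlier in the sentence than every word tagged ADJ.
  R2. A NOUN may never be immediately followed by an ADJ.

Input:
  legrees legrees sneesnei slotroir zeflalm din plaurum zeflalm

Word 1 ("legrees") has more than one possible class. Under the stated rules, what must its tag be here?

PREP

Candidates per position — 1:legrees {PREP,ADJ}; 2:legrees {PREP,ADJ}; 3:sneesnei {NOUN}; 4:slotroir {NOUN}; 5:zeflalm {PREP}; 6:din {ADJ}; 7:plaurum {ADJ}; 8:zeflalm {PREP}.
Word 1 cannot be ADJ — rule 1 would then fail for every completion. It is PREP.
Word 2 cannot be ADJ — rule 1 would then fail for every completion. It is PREP.
So the tagging must be: PREP PREP NOUN NOUN PREP ADJ ADJ PREP.
Rule-by-rule: rule 1 satisfied; rule 2 satisfied.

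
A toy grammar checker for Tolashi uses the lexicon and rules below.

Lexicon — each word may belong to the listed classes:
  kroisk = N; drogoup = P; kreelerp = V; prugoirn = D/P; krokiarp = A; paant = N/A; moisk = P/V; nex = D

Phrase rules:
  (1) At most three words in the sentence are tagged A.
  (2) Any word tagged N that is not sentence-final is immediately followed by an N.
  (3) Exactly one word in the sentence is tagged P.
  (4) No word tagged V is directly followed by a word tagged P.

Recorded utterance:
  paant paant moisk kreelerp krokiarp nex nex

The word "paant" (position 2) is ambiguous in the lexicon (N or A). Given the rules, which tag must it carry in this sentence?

A

Candidates per position — 1:paant {N,A}; 2:paant {N,A}; 3:moisk {P,V}; 4:kreelerp {V}; 5:krokiarp {A}; 6:nex {D}; 7:nex {D}.
If word 1 were N, no tagging could satisfy rule 2; so word 1 is A.
If word 2 were N, no tagging could satisfy rule 2; so word 2 is A.
If word 3 were V, no tagging could satisfy rule 3; so word 3 is P.
That leaves exactly one tagging: A A P V A D D.
Checking: rule 1 holds; rule 2 holds; rule 3 holds; rule 4 holds.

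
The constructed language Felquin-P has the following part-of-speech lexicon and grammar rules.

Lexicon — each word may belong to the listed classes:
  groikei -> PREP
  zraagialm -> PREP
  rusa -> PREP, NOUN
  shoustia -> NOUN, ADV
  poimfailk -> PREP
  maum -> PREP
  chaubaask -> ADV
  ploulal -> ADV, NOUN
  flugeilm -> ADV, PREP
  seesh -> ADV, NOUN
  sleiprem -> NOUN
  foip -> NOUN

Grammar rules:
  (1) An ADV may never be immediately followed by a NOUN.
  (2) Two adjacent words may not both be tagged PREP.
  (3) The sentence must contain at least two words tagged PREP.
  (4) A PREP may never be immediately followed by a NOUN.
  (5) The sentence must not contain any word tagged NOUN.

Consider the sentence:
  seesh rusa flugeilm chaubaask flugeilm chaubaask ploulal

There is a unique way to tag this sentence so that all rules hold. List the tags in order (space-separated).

ADV PREP ADV ADV PREP ADV ADV

Candidates per position — 1:seesh {ADV,NOUN}; 2:rusa {PREP,NOUN}; 3:flugeilm {ADV,PREP}; 4:chaubaask {ADV}; 5:flugeilm {ADV,PREP}; 6:chaubaask {ADV}; 7:ploulal {ADV,NOUN}.
Word 1 cannot be NOUN — rule 5 would then fail for every completion. It is ADV.
Word 2 cannot be NOUN — rule 1 would then fail for every completion. It is PREP.
Word 3 cannot be PREP — rule 2 would then fail for every completion. It is ADV.
Word 5 cannot be ADV — rule 3 would then fail for every completion. It is PREP.
Word 7 cannot be NOUN — rule 1 would then fail for every completion. It is ADV.
That leaves exactly one tagging: ADV PREP ADV ADV PREP ADV ADV.
Checking: rule 1 satisfied; rule 2 satisfied; rule 3 satisfied; rule 4 satisfied; rule 5 satisfied.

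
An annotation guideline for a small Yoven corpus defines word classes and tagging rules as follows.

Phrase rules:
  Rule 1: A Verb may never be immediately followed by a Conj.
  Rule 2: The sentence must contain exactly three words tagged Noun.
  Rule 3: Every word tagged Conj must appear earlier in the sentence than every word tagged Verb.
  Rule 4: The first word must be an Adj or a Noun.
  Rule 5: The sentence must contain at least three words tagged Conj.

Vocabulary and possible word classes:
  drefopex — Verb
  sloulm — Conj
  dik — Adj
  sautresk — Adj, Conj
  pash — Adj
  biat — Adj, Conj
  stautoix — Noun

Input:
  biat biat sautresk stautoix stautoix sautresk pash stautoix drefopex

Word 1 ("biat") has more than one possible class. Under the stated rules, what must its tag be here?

Adj

Candidates per position — 1:biat {Adj,Conj}; 2:biat {Adj,Conj}; 3:sautresk {Adj,Conj}; 4:stautoix {Noun}; 5:stautoix {Noun}; 6:sautresk {Adj,Conj}; 7:pash {Adj}; 8:stautoix {Noun}; 9:drefopex {Verb}.
If word 1 were Conj, no tagging could satisfy rule 4; so word 1 is Adj.
If word 2 were Adj, no tagging could satisfy rule 5; so word 2 is Conj.
If word 3 were Adj, no tagging could satisfy rule 5; so word 3 is Conj.
If word 6 were Adj, no tagging could satisfy rule 5; so word 6 is Conj.
The only consistent sequence is: Adj Conj Conj Noun Noun Conj Adj Noun Verb.
Rule-by-rule: rule 1 holds; rule 2 holds; rule 3 holds; rule 4 holds; rule 5 holds.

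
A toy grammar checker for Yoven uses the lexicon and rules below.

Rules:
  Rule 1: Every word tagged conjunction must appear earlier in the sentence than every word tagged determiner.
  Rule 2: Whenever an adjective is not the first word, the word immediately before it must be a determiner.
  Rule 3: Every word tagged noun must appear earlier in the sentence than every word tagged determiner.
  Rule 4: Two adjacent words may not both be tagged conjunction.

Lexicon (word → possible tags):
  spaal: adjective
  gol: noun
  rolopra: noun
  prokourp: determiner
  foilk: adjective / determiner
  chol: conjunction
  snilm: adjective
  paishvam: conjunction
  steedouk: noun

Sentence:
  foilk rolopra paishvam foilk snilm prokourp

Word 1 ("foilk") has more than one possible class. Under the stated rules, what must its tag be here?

adjective

Candidates per position — 1:foilk {adjective,determiner}; 2:rolopra {noun}; 3:paishvam {conjunction}; 4:foilk {adjective,determiner}; 5:snilm {adjective}; 6:prokourp {determiner}.
Word 1 cannot be determiner — rule 1 would then fail for every completion. It is adjective.
Word 4 cannot be adjective — rule 2 would then fail for every completion. It is determiner.
The only consistent sequence is: adjective noun conjunction determiner adjective determiner.
Check: rule 1 satisfied; rule 2 satisfied; rule 3 satisfied; rule 4 satisfied.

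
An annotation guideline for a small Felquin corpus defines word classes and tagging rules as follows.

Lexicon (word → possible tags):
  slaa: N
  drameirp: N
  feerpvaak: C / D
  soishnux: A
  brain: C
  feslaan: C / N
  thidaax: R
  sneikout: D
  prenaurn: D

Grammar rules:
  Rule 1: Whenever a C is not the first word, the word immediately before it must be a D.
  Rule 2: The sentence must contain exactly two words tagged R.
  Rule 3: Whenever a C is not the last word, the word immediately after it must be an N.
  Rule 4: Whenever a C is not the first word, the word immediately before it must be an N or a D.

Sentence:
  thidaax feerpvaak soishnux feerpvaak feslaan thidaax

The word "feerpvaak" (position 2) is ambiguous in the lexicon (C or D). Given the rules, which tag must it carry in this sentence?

Candidates per position — 1:thidaax {R}; 2:feerpvaak {C,D}; 3:soishnux {A}; 4:feerpvaak {C,D}; 5:feslaan {C,N}; 6:thidaax {R}.
At position 2, choosing C makes rule 1 impossible to satisfy; hence D.
At position 4, choosing C makes rule 1 impossible to satisfy; hence D.
At position 5, choosing C makes rule 3 impossible to satisfy; hence N.
The only consistent sequence is: R D A D N R.
Rule-by-rule: rule 1 satisfied; rule 2 satisfied; rule 3 satisfied; rule 4 satisfied.

D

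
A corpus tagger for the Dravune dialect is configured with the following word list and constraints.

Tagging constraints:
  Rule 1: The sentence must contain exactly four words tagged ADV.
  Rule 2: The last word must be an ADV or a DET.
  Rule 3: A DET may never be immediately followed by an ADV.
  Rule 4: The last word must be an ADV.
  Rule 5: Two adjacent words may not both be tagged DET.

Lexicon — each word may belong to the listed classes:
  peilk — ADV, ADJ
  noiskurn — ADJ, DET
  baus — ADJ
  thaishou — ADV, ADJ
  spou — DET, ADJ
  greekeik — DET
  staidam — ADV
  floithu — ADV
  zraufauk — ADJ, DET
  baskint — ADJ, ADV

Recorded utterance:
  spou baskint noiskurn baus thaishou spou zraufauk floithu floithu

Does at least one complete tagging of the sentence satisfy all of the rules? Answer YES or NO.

Candidates per position — 1:spou {DET,ADJ}; 2:baskint {ADJ,ADV}; 3:noiskurn {ADJ,DET}; 4:baus {ADJ}; 5:thaishou {ADV,ADJ}; 6:spou {DET,ADJ}; 7:zraufauk {ADJ,DET}; 8:floithu {ADV}; 9:floithu {ADV}.
One satisfying assignment: ADJ ADV DET ADJ ADV DET ADJ ADV ADV.
Checking: rule 1 holds; rule 2 holds; rule 3 holds; rule 4 holds; rule 5 holds.

YES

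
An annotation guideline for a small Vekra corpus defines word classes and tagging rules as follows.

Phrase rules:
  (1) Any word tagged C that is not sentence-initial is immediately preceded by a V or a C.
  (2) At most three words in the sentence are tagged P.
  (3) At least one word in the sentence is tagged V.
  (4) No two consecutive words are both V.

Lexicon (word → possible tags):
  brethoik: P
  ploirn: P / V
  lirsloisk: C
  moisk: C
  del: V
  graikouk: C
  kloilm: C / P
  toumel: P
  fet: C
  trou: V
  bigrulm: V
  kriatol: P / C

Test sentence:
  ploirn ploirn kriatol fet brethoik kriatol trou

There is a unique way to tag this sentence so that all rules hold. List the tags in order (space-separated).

Candidates per position — 1:ploirn {P,V}; 2:ploirn {P,V}; 3:kriatol {P,C}; 4:fet {C}; 5:brethoik {P}; 6:kriatol {P,C}; 7:trou {V}.
Word 2 cannot be P — rule 1 would then fail for every completion. It is V.
Word 3 cannot be P — rule 1 would then fail for every completion. It is C.
Word 6 cannot be C — rule 1 would then fail for every completion. It is P.
Word 1 cannot be V — rule 4 would then fail for every completion. It is P.
The only consistent sequence is: P V C C P P V.
Check: rule 1 holds; rule 2 holds; rule 3 holds; rule 4 holds.

P V C C P P V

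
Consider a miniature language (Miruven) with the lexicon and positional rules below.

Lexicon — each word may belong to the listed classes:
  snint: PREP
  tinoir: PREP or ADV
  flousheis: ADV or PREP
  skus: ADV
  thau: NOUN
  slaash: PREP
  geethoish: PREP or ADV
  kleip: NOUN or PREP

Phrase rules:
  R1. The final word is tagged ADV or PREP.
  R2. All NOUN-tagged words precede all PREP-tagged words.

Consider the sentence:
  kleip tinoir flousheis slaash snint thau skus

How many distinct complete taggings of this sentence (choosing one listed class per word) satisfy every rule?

Candidates per position — 1:kleip {NOUN,PREP}; 2:tinoir {PREP,ADV}; 3:flousheis {ADV,PREP}; 4:slaash {PREP}; 5:snint {PREP}; 6:thau {NOUN}; 7:skus {ADV}.
There are 8 candidate sequences in total.
Rule 2 cannot be satisfied by any choice of tags from the lexicon.
So there is no consistent tagging.
Count = 0.

0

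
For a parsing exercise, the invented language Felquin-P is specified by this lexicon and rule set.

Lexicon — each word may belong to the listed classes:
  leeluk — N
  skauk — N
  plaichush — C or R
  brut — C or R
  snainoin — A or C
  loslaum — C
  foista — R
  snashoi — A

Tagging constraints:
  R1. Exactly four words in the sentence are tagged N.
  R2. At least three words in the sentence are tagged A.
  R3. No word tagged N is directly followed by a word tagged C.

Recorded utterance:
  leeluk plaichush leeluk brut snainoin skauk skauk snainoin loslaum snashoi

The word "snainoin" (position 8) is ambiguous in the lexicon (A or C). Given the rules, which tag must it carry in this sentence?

A

Candidates per position — 1:leeluk {N}; 2:plaichush {C,R}; 3:leeluk {N}; 4:brut {C,R}; 5:snainoin {A,C}; 6:skauk {N}; 7:skauk {N}; 8:snainoin {A,C}; 9:loslaum {C}; 10:snashoi {A}.
At position 2, choosing C makes rule 3 impossible to satisfy; hence R.
At position 4, choosing C makes rule 3 impossible to satisfy; hence R.
At position 5, choosing C makes rule 2 impossible to satisfy; hence A.
At position 8, choosing C makes rule 2 impossible to satisfy; hence A.
The unique satisfying tagging is: N R N R A N N A C A.
Check: rule 1 ok; rule 2 ok; rule 3 ok.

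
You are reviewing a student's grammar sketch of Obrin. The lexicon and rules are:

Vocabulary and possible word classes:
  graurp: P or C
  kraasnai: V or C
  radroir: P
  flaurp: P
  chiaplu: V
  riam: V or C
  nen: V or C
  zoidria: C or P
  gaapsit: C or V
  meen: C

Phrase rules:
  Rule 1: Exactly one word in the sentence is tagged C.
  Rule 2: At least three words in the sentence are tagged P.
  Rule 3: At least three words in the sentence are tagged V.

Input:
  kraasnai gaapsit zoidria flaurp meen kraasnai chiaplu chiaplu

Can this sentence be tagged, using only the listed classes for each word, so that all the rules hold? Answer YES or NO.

NO

Candidates per position — 1:kraasnai {V,C}; 2:gaapsit {C,V}; 3:zoidria {C,P}; 4:flaurp {P}; 5:meen {C}; 6:kraasnai {V,C}; 7:chiaplu {V}; 8:chiaplu {V}.
Rule 2 cannot be satisfied by any choice of tags from the lexicon.
So there is no consistent tagging.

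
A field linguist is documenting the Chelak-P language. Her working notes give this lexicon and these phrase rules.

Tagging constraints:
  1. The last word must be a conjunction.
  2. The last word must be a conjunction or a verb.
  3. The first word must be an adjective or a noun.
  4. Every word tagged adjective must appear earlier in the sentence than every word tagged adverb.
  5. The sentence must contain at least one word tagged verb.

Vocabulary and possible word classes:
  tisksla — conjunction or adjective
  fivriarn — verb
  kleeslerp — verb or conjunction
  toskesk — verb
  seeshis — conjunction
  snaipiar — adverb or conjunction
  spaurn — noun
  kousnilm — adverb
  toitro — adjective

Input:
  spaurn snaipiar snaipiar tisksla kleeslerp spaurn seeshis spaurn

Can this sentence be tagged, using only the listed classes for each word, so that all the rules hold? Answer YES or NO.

Candidates per position — 1:spaurn {noun}; 2:snaipiar {adverb,conjunction}; 3:snaipiar {adverb,conjunction}; 4:tisksla {conjunction,adjective}; 5:kleeslerp {verb,conjunction}; 6:spaurn {noun}; 7:seeshis {conjunction}; 8:spaurn {noun}.
Rule 1 cannot be satisfied by any choice of tags from the lexicon.
So there is no consistent tagging.

NO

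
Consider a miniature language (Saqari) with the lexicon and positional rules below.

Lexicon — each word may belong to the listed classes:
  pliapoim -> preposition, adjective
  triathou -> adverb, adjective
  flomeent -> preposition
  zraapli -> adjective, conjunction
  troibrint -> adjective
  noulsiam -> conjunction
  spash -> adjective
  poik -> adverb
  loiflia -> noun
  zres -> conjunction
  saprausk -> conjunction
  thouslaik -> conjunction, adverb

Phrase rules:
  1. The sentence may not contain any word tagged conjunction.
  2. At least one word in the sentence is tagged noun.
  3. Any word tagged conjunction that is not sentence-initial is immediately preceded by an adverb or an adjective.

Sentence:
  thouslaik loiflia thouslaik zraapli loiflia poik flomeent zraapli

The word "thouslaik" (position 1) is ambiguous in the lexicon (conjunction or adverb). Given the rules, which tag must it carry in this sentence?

Candidates per position — 1:thouslaik {conjunction,adverb}; 2:loiflia {noun}; 3:thouslaik {conjunction,adverb}; 4:zraapli {adjective,conjunction}; 5:loiflia {noun}; 6:poik {adverb}; 7:flomeent {preposition}; 8:zraapli {adjective,conjunction}.
Position 1: conjunction is ruled out by rule 1; that leaves adverb.
Position 3: conjunction is ruled out by rule 1; that leaves adverb.
Position 4: conjunction is ruled out by rule 1; that leaves adjective.
Position 8: conjunction is ruled out by rule 1; that leaves adjective.
So the tagging must be: adverb noun adverb adjective noun adverb preposition adjective.
Verifying each rule — rule 1 ✓; rule 2 ✓; rule 3 ✓.

adverb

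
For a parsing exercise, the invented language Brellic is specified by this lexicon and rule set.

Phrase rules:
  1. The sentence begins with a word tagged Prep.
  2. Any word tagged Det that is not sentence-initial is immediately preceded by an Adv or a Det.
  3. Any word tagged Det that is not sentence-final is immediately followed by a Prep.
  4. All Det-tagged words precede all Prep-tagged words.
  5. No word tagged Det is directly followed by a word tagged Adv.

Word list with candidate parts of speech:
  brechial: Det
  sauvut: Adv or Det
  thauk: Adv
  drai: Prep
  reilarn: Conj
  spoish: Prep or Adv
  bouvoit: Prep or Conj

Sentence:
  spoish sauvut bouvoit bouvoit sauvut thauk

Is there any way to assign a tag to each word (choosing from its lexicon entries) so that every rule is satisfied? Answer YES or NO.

Candidates per position — 1:spoish {Prep,Adv}; 2:sauvut {Adv,Det}; 3:bouvoit {Prep,Conj}; 4:bouvoit {Prep,Conj}; 5:sauvut {Adv,Det}; 6:thauk {Adv}.
One satisfying assignment: Prep Adv Conj Prep Adv Adv.
Checking: rule 1 satisfied; rule 2 satisfied; rule 3 satisfied; rule 4 satisfied; rule 5 satisfied.

YES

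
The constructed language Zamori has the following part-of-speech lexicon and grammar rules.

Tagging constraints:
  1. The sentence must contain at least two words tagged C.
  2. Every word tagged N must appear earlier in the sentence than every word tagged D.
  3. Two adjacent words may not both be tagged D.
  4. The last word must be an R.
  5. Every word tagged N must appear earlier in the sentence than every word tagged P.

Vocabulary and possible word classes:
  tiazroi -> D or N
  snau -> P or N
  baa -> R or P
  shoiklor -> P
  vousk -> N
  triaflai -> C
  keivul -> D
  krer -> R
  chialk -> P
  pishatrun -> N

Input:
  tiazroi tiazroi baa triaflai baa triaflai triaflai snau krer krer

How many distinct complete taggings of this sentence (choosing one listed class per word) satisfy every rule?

9

Candidates per position — 1:tiazroi {D,N}; 2:tiazroi {D,N}; 3:baa {R,P}; 4:triaflai {C}; 5:baa {R,P}; 6:triaflai {C}; 7:triaflai {C}; 8:snau {P,N}; 9:krer {R}; 10:krer {R}.
There are 32 candidate sequences in total.
Checking each against the rules leaves 9 sequences.
Count = 9.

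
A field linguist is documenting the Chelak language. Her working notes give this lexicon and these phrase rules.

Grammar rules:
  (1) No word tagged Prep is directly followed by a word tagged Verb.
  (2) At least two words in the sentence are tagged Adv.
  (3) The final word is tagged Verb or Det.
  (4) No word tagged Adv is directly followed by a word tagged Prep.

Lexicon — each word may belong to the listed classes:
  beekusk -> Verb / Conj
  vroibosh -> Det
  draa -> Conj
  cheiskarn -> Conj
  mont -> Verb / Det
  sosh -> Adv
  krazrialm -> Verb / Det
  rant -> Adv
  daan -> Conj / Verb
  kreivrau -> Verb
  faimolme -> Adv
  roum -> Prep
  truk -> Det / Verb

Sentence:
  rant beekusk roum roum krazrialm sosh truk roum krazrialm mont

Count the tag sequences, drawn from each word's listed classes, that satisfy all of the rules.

Candidates per position — 1:rant {Adv}; 2:beekusk {Verb,Conj}; 3:roum {Prep}; 4:roum {Prep}; 5:krazrialm {Verb,Det}; 6:sosh {Adv}; 7:truk {Det,Verb}; 8:roum {Prep}; 9:krazrialm {Verb,Det}; 10:mont {Verb,Det}.
There are 32 candidate sequences in total.
Checking each against the rules leaves 8 sequences.
Count = 8.

8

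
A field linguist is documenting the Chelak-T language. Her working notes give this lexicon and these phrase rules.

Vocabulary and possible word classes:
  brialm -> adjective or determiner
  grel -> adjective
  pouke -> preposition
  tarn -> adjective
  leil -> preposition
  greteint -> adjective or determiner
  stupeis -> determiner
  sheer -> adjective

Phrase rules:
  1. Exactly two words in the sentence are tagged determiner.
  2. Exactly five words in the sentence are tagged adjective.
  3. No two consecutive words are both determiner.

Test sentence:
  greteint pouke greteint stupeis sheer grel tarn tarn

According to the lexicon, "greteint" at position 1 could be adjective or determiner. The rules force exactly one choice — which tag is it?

determiner

Candidates per position — 1:greteint {adjective,determiner}; 2:pouke {preposition}; 3:greteint {adjective,determiner}; 4:stupeis {determiner}; 5:sheer {adjective}; 6:grel {adjective}; 7:tarn {adjective}; 8:tarn {adjective}.
At position 3, choosing determiner makes rule 3 impossible to satisfy; hence adjective.
At position 1, choosing adjective makes rule 1 impossible to satisfy; hence determiner.
So the tagging must be: determiner preposition adjective determiner adjective adjective adjective adjective.
Checking: rule 1 ok; rule 2 ok; rule 3 ok.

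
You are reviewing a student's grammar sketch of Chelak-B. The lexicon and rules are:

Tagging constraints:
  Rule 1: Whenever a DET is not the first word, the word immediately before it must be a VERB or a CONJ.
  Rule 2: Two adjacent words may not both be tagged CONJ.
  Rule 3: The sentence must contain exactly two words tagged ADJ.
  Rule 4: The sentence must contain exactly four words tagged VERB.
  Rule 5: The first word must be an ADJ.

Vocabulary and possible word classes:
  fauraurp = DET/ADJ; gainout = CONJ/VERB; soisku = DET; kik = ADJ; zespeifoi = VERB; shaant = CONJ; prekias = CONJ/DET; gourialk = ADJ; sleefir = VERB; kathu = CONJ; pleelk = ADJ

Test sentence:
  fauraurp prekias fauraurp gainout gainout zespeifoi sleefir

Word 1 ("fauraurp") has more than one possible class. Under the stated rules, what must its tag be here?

Candidates per position — 1:fauraurp {DET,ADJ}; 2:prekias {CONJ,DET}; 3:fauraurp {DET,ADJ}; 4:gainout {CONJ,VERB}; 5:gainout {CONJ,VERB}; 6:zespeifoi {VERB}; 7:sleefir {VERB}.
If word 1 were DET, no tagging could satisfy rule 3; so word 1 is ADJ.
If word 2 were DET, no tagging could satisfy rule 1; so word 2 is CONJ.
If word 3 were DET, no tagging could satisfy rule 3; so word 3 is ADJ.
If word 4 were CONJ, no tagging could satisfy rule 4; so word 4 is VERB.
If word 5 were CONJ, no tagging could satisfy rule 4; so word 5 is VERB.
So the tagging must be: ADJ CONJ ADJ VERB VERB VERB VERB.
Verifying each rule — rule 1 ✓; rule 2 ✓; rule 3 ✓; rule 4 ✓; rule 5 ✓.

ADJ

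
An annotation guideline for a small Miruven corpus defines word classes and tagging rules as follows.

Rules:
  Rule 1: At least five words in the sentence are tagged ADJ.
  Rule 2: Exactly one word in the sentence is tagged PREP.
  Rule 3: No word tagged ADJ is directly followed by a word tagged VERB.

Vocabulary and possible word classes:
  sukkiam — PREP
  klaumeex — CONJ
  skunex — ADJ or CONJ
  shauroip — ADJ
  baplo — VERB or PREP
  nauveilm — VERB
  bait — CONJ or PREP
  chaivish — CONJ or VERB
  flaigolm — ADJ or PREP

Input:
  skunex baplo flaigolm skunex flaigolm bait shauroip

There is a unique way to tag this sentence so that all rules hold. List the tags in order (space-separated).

Candidates per position — 1:skunex {ADJ,CONJ}; 2:baplo {VERB,PREP}; 3:flaigolm {ADJ,PREP}; 4:skunex {ADJ,CONJ}; 5:flaigolm {ADJ,PREP}; 6:bait {CONJ,PREP}; 7:shauroip {ADJ}.
At position 1, choosing CONJ makes rule 1 impossible to satisfy; hence ADJ.
At position 2, choosing VERB makes rule 3 impossible to satisfy; hence PREP.
At position 3, choosing PREP makes rule 1 impossible to satisfy; hence ADJ.
At position 4, choosing CONJ makes rule 1 impossible to satisfy; hence ADJ.
At position 5, choosing PREP makes rule 1 impossible to satisfy; hence ADJ.
At position 6, choosing PREP makes rule 2 impossible to satisfy; hence CONJ.
The unique satisfying tagging is: ADJ PREP ADJ ADJ ADJ CONJ ADJ.
Verifying each rule — rule 1 ✓; rule 2 ✓; rule 3 ✓.

ADJ PREP ADJ ADJ ADJ CONJ ADJ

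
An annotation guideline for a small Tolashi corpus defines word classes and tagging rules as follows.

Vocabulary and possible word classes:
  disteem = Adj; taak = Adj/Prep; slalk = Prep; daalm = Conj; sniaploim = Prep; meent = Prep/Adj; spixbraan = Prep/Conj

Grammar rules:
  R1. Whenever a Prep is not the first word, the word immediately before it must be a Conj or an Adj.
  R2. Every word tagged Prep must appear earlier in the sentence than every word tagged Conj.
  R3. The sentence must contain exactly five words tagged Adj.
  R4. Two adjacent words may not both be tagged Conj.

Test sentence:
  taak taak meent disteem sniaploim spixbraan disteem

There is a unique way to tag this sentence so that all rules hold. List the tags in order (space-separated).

Candidates per position — 1:taak {Adj,Prep}; 2:taak {Adj,Prep}; 3:meent {Prep,Adj}; 4:disteem {Adj}; 5:sniaploim {Prep}; 6:spixbraan {Prep,Conj}; 7:disteem {Adj}.
Position 1: Prep is ruled out by rule 3; that leaves Adj.
Position 2: Prep is ruled out by rule 3; that leaves Adj.
Position 3: Prep is ruled out by rule 3; that leaves Adj.
Position 6: Prep is ruled out by rule 1; that leaves Conj.
The unique satisfying tagging is: Adj Adj Adj Adj Prep Conj Adj.
Checking: rule 1 ok; rule 2 ok; rule 3 ok; rule 4 ok.

Adj Adj Adj Adj Prep Conj Adj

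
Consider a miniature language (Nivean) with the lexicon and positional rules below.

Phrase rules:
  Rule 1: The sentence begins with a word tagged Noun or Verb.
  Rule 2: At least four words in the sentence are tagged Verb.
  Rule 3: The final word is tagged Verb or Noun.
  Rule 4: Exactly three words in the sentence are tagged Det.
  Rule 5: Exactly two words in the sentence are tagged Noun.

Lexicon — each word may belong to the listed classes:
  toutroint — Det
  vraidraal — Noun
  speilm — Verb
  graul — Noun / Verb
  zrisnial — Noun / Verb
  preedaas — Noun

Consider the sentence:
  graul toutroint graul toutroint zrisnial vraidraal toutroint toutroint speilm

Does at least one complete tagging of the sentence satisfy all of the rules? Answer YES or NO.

NO

Candidates per position — 1:graul {Noun,Verb}; 2:toutroint {Det}; 3:graul {Noun,Verb}; 4:toutroint {Det}; 5:zrisnial {Noun,Verb}; 6:vraidraal {Noun}; 7:toutroint {Det}; 8:toutroint {Det}; 9:speilm {Verb}.
Rule 4 cannot be satisfied by any choice of tags from the lexicon.
So there is no consistent tagging.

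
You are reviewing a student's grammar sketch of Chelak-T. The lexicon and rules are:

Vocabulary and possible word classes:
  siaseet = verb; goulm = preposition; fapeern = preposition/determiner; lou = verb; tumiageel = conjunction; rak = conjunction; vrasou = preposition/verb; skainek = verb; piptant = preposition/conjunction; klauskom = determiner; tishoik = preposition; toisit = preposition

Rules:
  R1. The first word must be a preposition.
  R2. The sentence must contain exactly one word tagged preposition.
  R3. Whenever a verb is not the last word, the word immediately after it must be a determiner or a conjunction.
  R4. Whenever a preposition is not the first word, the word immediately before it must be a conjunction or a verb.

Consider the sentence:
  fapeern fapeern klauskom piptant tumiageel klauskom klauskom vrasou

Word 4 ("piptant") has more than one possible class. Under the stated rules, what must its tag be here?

conjunction

Candidates per position — 1:fapeern {preposition,determiner}; 2:fapeern {preposition,determiner}; 3:klauskom {determiner}; 4:piptant {preposition,conjunction}; 5:tumiageel {conjunction}; 6:klauskom {determiner}; 7:klauskom {determiner}; 8:vrasou {preposition,verb}.
Position 1: determiner is ruled out by rule 1; that leaves preposition.
Position 2: preposition is ruled out by rule 2; that leaves determiner.
Position 4: preposition is ruled out by rule 2; that leaves conjunction.
Position 8: preposition is ruled out by rule 2; that leaves verb.
So the tagging must be: preposition determiner determiner conjunction conjunction determiner determiner verb.
Check: rule 1 holds; rule 2 holds; rule 3 holds; rule 4 holds.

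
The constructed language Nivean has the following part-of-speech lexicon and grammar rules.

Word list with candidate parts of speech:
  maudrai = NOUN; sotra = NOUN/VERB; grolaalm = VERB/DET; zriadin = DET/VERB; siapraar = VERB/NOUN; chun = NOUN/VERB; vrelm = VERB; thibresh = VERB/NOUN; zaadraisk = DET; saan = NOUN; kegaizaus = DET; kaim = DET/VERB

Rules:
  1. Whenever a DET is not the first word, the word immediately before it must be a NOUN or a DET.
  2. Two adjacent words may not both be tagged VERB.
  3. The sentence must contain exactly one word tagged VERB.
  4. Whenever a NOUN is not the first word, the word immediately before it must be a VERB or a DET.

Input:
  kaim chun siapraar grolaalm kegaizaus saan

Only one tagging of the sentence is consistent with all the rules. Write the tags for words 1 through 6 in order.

Candidates per position — 1:kaim {DET,VERB}; 2:chun {NOUN,VERB}; 3:siapraar {VERB,NOUN}; 4:grolaalm {VERB,DET}; 5:kegaizaus {DET}; 6:saan {NOUN}.
Position 3: tagging it VERB would leave rule 1 unsatisfiable, so it must be NOUN.
Position 4: tagging it VERB would leave rule 1 unsatisfiable, so it must be DET.
Position 2: tagging it NOUN would leave rule 4 unsatisfiable, so it must be VERB.
Position 1: tagging it VERB would leave rule 2 unsatisfiable, so it must be DET.
So the tagging must be: DET VERB NOUN DET DET NOUN.
Check: rule 1 ok; rule 2 ok; rule 3 ok; rule 4 ok.

DET VERB NOUN DET DET NOUN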